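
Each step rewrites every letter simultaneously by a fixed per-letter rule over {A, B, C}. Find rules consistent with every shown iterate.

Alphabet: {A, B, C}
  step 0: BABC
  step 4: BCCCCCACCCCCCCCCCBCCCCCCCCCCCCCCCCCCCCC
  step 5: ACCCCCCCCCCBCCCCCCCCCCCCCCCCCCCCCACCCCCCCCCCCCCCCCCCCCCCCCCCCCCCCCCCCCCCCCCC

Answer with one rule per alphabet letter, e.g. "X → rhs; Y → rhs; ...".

  step 4 ⇒ step 5: BCCCCCACCCCCCCCCCBCCCCCCCCCCCCCCCCCCCCC ⇒ A·CC·CC·CC·CC·CC·BC·CC·CC·CC·CC·CC·CC·CC·CC·CC·CC·A·CC·CC·CC·CC·CC·CC·CC·CC·CC·CC·CC·CC·CC·CC·CC·CC·CC·CC·CC·CC·CC
    A ↦ BC
    B ↦ A
    C ↦ CC

A->BC, B->A, C->CC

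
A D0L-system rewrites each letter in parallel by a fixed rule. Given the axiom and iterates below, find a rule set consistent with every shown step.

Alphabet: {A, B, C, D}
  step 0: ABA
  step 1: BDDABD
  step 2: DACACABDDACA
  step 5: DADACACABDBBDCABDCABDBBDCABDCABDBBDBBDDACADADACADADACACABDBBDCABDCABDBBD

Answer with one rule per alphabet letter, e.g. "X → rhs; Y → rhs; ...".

A->BD, B->DA, C->B, D->CA

  step 1 ⇒ step 2: BDDABD ⇒ DA·CA·CA·BD·DA·CA
    A ↦ BD
    B ↦ DA
    D ↦ CA
    C ↦ B  (constrained at step 2)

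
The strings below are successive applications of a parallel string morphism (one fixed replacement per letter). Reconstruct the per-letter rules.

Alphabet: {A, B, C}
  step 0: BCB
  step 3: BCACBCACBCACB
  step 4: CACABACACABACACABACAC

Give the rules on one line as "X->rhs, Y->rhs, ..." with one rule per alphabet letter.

A->B, B->CAC, C->A

  step 3 ⇒ step 4: BCACBCACBCACB ⇒ CAC·A·B·A·CAC·A·B·A·CAC·A·B·A·CAC
    A ↦ B
    B ↦ CAC
    C ↦ A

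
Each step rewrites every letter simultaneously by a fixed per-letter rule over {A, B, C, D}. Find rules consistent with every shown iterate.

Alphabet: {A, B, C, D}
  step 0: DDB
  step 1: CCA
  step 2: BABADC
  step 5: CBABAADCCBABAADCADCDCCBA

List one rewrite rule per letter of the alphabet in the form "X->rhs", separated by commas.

  step 1 ⇒ step 2: CCA ⇒ BA·BA·DC
    A ↦ DC
    C ↦ BA
  step 0 ⇒ step 1: DDB ⇒ C·C·A
    B ↦ A
  step 0 ⇒ step 1: DDB ⇒ C·C·A
    D ↦ C

A->DC, B->A, C->BA, D->C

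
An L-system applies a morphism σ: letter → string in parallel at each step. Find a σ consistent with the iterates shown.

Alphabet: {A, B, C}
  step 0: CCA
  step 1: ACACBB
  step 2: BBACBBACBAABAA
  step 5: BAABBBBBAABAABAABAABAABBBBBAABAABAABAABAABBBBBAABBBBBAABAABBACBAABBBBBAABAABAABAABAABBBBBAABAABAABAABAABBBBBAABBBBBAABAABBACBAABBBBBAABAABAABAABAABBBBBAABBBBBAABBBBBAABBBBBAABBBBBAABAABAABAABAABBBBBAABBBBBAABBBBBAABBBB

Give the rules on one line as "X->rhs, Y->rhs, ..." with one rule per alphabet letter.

  step 1 ⇒ step 2: ACACBB ⇒ BB·AC·BB·AC·BAA·BAA
    A ↦ BB
    B ↦ BAA
    C ↦ AC

A->BB, B->BAA, C->AC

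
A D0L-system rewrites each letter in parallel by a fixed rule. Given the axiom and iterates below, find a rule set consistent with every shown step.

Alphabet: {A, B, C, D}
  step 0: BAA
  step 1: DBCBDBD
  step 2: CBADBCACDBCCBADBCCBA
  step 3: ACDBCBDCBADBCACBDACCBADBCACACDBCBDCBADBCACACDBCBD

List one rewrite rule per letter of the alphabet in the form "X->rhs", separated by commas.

  step 2 ⇒ step 3: CBADBCACDBCCBADBCCBA ⇒ AC·DBC·BD·CBA·DBC·AC·BD·AC·CBA·DBC·AC·AC·DBC·BD·CBA·DBC·AC·AC·DBC·BD
    A ↦ BD
    B ↦ DBC
    C ↦ AC
    D ↦ CBA

A->BD, B->DBC, C->AC, D->CBA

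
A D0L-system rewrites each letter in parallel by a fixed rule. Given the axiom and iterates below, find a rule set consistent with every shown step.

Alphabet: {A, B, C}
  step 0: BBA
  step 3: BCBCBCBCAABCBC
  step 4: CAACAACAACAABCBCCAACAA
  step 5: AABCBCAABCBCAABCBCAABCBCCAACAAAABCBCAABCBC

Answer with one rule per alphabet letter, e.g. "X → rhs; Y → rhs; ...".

A->BC, B->C, C->AA

  step 4 ⇒ step 5: CAACAACAACAABCBCCAACAA ⇒ AA·BC·BC·AA·BC·BC·AA·BC·BC·AA·BC·BC·C·AA·C·AA·AA·BC·BC·AA·BC·BC
    A ↦ BC
    B ↦ C
    C ↦ AA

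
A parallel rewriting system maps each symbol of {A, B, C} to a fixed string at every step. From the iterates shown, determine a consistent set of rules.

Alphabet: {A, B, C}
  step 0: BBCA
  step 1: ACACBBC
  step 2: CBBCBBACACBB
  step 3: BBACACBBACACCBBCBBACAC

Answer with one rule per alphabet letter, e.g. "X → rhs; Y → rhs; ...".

  step 2 ⇒ step 3: CBBCBBACACBB ⇒ BB·AC·AC·BB·AC·AC·C·BB·C·BB·AC·AC
    A ↦ C
    B ↦ AC
    C ↦ BB

A->C, B->AC, C->BB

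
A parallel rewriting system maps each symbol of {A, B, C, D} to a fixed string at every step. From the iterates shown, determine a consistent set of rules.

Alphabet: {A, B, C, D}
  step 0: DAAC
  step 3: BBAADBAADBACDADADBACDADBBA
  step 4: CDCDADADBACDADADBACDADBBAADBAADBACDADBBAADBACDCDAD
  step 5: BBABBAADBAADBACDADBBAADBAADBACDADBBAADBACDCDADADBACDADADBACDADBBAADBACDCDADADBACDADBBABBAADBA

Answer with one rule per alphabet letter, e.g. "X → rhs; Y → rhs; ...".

  step 4 ⇒ step 5: CDCDADADBACDADADBACDADBBAADBAADBACDADBBAADBACDCDAD ⇒ B·BA·B·BA·AD·BA·AD·BA·CD·AD·B·BA·AD·BA·AD·BA·CD·AD·B·BA·AD·BA·CD·CD·AD·AD·BA·CD·AD·AD·BA·CD·AD·B·BA·AD·BA·CD·CD·AD·AD·BA·CD·AD·B·BA·B·BA·AD·BA
    A ↦ AD
    B ↦ CD
    C ↦ B
    D ↦ BA

A->AD, B->CD, C->B, D->BA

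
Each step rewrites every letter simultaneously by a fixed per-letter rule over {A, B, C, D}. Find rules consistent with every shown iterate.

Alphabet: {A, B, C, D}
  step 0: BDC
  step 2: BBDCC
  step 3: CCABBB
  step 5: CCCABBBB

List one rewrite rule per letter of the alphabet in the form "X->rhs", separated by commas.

A->BD, B->C, C->B, D->AB

  step 2 ⇒ step 3: BBDCC ⇒ C·C·AB·B·B
    B ↦ C
    C ↦ B
    D ↦ AB
    A ↦ BD  (constrained at step 3)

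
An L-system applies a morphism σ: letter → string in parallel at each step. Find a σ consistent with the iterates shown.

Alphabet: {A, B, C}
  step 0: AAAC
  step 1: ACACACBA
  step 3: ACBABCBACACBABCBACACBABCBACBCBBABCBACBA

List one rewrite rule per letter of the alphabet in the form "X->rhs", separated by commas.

  step 0 ⇒ step 1: AAAC ⇒ AC·AC·AC·BA
    A ↦ AC
    C ↦ BA
    B ↦ BCB  (constrained at step 1)

A->AC, B->BCB, C->BA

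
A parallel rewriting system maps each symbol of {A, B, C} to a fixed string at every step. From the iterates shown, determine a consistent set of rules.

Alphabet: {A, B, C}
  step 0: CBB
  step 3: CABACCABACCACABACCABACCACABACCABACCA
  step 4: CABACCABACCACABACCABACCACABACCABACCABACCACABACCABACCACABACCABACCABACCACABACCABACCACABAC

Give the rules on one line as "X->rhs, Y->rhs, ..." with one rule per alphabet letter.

  step 3 ⇒ step 4: CABACCABACCACABACCABACCACABACCABACCA ⇒ CA·BAC·CA·BAC·CA·CA·BAC·CA·BAC·CA·CA·BAC·CA·BAC·CA·BAC·CA·CA·BAC·CA·BAC·CA·CA·BAC·CA·BAC·CA·BAC·CA·CA·BAC·CA·BAC·CA·CA·BAC
    A ↦ BAC
    B ↦ CA
    C ↦ CA

A->BAC, B->CA, C->CA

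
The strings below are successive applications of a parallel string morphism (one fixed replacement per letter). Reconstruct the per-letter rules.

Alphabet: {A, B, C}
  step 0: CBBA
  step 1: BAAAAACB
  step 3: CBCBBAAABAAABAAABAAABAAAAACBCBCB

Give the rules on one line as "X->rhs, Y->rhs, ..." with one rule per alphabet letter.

A->CB, B->AA, C->BA

  step 0 ⇒ step 1: CBBA ⇒ BA·AA·AA·CB
    A ↦ CB
    B ↦ AA
    C ↦ BA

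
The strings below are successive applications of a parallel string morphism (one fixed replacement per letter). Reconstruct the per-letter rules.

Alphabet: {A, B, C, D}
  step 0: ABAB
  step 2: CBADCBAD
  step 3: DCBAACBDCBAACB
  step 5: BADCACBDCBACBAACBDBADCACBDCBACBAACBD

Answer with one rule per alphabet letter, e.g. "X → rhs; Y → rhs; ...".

A->BA, B->C, C->D, D->ACB

  step 2 ⇒ step 3: CBADCBAD ⇒ D·C·BA·ACB·D·C·BA·ACB
    A ↦ BA
    B ↦ C
    C ↦ D
    D ↦ ACB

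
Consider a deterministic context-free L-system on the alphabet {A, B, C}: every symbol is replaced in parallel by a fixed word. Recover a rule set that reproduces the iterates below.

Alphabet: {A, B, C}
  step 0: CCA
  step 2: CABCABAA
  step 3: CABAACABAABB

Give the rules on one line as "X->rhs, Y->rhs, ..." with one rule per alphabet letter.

  step 2 ⇒ step 3: CABCABAA ⇒ CA·B·AA·CA·B·AA·B·B
    A ↦ B
    B ↦ AA
    C ↦ CA

A->B, B->AA, C->CA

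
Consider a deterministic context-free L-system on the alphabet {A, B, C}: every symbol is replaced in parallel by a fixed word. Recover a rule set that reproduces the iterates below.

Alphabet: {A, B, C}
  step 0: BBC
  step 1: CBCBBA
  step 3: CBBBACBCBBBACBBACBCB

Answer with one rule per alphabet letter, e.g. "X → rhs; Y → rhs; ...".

  step 0 ⇒ step 1: BBC ⇒ CB·CB·BA
    B ↦ CB
    C ↦ BA
    A ↦ B  (constrained at step 1)

A->B, B->CB, C->BA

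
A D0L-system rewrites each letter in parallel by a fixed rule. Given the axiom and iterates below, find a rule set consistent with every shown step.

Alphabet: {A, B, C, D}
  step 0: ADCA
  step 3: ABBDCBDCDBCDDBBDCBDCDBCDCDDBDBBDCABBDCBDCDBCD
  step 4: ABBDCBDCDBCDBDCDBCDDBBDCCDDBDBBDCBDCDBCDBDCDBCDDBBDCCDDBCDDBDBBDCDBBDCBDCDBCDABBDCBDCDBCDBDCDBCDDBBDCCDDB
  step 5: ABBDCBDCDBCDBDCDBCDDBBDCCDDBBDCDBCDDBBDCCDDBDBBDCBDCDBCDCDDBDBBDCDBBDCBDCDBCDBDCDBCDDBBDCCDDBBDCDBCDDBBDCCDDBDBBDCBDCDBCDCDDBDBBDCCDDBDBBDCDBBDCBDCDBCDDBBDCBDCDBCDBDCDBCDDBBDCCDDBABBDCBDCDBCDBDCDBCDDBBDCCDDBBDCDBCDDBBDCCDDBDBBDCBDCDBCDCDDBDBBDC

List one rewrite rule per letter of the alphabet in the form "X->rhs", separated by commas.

  step 4 ⇒ step 5: ABBDCBDCDBCDBDCDBCDDBBDCCDDBDBBDCBDCDBCDBDCDBCDDBBDCCDDBCDDBDBBDCDBBDCBDCDBCDABBDCBDCDBCDBDCDBCDDBBDCCDDB ⇒ AB·BDC·BDC·DB·CD·BDC·DB·CD·DB·BDC·CD·DB·BDC·DB·CD·DB·BDC·CD·DB·DB·BDC·BDC·DB·CD·CD·DB·DB·BDC·DB·BDC·BDC·DB·CD·BDC·DB·CD·DB·BDC·CD·DB·BDC·DB·CD·DB·BDC·CD·DB·DB·BDC·BDC·DB·CD·CD·DB·DB·BDC·CD·DB·DB·BDC·DB·BDC·BDC·DB·CD·DB·BDC·BDC·DB·CD·BDC·DB·CD·DB·BDC·CD·DB·AB·BDC·BDC·DB·CD·BDC·DB·CD·DB·BDC·CD·DB·BDC·DB·CD·DB·BDC·CD·DB·DB·BDC·BDC·DB·CD·CD·DB·DB·BDC
    A ↦ AB
    B ↦ BDC
    C ↦ CD
    D ↦ DB

A->AB, B->BDC, C->CD, D->DB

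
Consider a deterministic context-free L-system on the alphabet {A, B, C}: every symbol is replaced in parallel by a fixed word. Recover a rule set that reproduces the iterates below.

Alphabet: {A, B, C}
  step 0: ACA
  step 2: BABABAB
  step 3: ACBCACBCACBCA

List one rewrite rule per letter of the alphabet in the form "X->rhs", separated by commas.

  step 2 ⇒ step 3: BABABAB ⇒ A·CBC·A·CBC·A·CBC·A
    A ↦ CBC
    B ↦ A
    C ↦ B  (constrained at step 0)

A->CBC, B->A, C->B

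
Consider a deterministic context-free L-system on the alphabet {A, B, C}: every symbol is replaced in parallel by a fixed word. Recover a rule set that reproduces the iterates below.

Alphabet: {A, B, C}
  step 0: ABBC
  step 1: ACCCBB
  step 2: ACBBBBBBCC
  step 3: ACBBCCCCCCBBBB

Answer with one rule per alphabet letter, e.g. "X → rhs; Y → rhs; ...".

A->AC, B->C, C->BB

  step 2 ⇒ step 3: ACBBBBBBCC ⇒ AC·BB·C·C·C·C·C·C·BB·BB
    A ↦ AC
    B ↦ C
    C ↦ BB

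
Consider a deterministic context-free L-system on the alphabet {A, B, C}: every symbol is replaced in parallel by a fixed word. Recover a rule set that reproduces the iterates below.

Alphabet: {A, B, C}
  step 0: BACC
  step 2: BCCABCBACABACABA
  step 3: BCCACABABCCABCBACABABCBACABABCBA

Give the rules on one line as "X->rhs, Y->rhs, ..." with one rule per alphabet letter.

  step 2 ⇒ step 3: BCCABCBACABACABA ⇒ BC·CA·CA·BA·BC·CA·BC·BA·CA·BA·BC·BA·CA·BA·BC·BA
    A ↦ BA
    B ↦ BC
    C ↦ CA

A->BA, B->BC, C->CA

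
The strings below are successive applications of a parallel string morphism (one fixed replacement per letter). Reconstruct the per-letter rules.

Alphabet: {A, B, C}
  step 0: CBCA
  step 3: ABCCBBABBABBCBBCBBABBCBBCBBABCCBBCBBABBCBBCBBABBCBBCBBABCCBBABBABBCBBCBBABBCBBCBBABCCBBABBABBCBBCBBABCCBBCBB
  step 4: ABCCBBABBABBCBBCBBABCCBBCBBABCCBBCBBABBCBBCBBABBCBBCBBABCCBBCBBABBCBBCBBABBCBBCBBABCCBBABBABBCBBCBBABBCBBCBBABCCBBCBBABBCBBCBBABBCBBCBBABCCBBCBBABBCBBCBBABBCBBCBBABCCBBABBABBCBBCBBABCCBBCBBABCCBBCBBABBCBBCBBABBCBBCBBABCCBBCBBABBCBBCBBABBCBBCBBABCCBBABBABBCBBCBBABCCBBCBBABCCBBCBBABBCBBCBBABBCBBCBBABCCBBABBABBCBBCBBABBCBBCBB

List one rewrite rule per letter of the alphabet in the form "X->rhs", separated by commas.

A->ABC, B->CBB, C->ABB

  step 3 ⇒ step 4: ABCCBBABBABBCBBCBBABBCBBCBBABCCBBCBBABBCBBCBBABBCBBCBBABCCBBABBABBCBBCBBABBCBBCBBABCCBBABBABBCBBCBBABCCBBCBB ⇒ ABC·CBB·ABB·ABB·CBB·CBB·ABC·CBB·CBB·ABC·CBB·CBB·ABB·CBB·CBB·ABB·CBB·CBB·ABC·CBB·CBB·ABB·CBB·CBB·ABB·CBB·CBB·ABC·CBB·ABB·ABB·CBB·CBB·ABB·CBB·CBB·ABC·CBB·CBB·ABB·CBB·CBB·ABB·CBB·CBB·ABC·CBB·CBB·ABB·CBB·CBB·ABB·CBB·CBB·ABC·CBB·ABB·ABB·CBB·CBB·ABC·CBB·CBB·ABC·CBB·CBB·ABB·CBB·CBB·ABB·CBB·CBB·ABC·CBB·CBB·ABB·CBB·CBB·ABB·CBB·CBB·ABC·CBB·ABB·ABB·CBB·CBB·ABC·CBB·CBB·ABC·CBB·CBB·ABB·CBB·CBB·ABB·CBB·CBB·ABC·CBB·ABB·ABB·CBB·CBB·ABB·CBB·CBB
    A ↦ ABC
    B ↦ CBB
    C ↦ ABB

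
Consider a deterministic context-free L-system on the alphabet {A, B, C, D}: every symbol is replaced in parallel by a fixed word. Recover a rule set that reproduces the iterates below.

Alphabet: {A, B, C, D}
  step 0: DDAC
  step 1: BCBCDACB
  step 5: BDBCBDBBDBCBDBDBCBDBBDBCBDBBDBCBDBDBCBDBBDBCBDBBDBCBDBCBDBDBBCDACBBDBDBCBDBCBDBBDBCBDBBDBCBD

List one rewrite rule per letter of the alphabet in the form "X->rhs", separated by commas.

  step 0 ⇒ step 1: DDAC ⇒ BC·BC·DAC·B
    A ↦ DAC
    C ↦ B
    D ↦ BC
    B ↦ BD  (constrained at step 1)

A->DAC, B->BD, C->B, D->BC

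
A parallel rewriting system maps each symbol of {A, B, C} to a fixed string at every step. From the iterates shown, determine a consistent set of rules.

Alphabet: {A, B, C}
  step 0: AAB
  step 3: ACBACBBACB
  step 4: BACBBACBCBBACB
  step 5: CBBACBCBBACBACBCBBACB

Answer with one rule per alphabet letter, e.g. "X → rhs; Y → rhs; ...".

  step 4 ⇒ step 5: BACBBACBCBBACB ⇒ CB·B·A·CB·CB·B·A·CB·A·CB·CB·B·A·CB
    A ↦ B
    B ↦ CB
    C ↦ A

A->B, B->CB, C->A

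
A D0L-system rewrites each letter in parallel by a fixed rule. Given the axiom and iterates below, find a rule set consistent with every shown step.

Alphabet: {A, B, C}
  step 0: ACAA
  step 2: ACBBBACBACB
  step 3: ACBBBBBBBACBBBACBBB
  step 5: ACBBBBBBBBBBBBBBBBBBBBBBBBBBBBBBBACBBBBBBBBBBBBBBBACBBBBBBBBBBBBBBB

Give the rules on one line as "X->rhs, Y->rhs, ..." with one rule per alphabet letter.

  step 2 ⇒ step 3: ACBBBACBACB ⇒ AC·B·BB·BB·BB·AC·B·BB·AC·B·BB
    A ↦ AC
    B ↦ BB
    C ↦ B

A->AC, B->BB, C->B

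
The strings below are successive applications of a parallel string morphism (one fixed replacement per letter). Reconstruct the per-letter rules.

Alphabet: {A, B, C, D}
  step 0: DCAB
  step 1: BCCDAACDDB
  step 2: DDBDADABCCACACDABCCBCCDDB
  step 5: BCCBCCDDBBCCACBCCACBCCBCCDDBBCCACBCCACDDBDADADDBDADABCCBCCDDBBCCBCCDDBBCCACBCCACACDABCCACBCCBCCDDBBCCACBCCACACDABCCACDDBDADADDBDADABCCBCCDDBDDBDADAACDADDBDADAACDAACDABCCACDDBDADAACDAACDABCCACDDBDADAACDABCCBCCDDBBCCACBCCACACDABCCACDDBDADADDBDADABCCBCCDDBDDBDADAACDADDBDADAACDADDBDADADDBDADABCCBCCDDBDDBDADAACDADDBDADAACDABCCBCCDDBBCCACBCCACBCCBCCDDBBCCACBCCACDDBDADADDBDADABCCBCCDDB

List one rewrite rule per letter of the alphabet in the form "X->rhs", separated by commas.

A->AC, B->DDB, C->DA, D->BCC

  step 1 ⇒ step 2: BCCDAACDDB ⇒ DDB·DA·DA·BCC·AC·AC·DA·BCC·BCC·DDB
    A ↦ AC
    B ↦ DDB
    C ↦ DA
    D ↦ BCC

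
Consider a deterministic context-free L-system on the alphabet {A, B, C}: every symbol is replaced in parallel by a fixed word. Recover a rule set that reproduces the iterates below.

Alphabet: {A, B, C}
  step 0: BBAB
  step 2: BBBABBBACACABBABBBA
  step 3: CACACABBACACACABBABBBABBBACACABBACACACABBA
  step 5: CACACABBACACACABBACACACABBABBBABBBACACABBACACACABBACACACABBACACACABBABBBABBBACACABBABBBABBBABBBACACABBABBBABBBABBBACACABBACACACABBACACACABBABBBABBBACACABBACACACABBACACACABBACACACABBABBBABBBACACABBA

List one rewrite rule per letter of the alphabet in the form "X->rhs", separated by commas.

A->BBA, B->CA, C->B

  step 2 ⇒ step 3: BBBABBBACACABBABBBA ⇒ CA·CA·CA·BBA·CA·CA·CA·BBA·B·BBA·B·BBA·CA·CA·BBA·CA·CA·CA·BBA
    A ↦ BBA
    B ↦ CA
    C ↦ B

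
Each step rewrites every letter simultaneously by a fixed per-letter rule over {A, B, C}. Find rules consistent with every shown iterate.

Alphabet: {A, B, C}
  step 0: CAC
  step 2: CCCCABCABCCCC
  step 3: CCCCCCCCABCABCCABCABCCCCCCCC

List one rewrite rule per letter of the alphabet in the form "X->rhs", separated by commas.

A->AB, B->CAB, C->CC

  step 2 ⇒ step 3: CCCCABCABCCCC ⇒ CC·CC·CC·CC·AB·CAB·CC·AB·CAB·CC·CC·CC·CC
    A ↦ AB
    B ↦ CAB
    C ↦ CC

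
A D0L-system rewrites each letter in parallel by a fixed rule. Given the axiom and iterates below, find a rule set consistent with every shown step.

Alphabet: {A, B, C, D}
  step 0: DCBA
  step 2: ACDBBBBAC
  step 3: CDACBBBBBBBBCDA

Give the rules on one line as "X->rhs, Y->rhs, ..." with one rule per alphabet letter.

  step 2 ⇒ step 3: ACDBBBBAC ⇒ CD·A·C·BB·BB·BB·BB·CD·A
    A ↦ CD
    B ↦ BB
    C ↦ A
    D ↦ C

A->CD, B->BB, C->A, D->C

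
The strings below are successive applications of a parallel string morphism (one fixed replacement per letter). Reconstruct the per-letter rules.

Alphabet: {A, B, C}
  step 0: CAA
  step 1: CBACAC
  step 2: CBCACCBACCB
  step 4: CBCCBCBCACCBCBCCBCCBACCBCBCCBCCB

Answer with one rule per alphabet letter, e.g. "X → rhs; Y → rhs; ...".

A->AC, B->C, C->CB

  step 1 ⇒ step 2: CBACAC ⇒ CB·C·AC·CB·AC·CB
    A ↦ AC
    B ↦ C
    C ↦ CB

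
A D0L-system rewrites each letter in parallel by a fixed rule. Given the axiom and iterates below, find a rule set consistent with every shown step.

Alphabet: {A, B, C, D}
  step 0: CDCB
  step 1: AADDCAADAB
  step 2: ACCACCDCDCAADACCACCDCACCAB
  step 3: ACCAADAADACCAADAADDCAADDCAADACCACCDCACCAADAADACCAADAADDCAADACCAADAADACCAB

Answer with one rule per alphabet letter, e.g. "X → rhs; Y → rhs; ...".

A->ACC, B->AB, C->AAD, D->DC

  step 2 ⇒ step 3: ACCACCDCDCAADACCACCDCACCAB ⇒ ACC·AAD·AAD·ACC·AAD·AAD·DC·AAD·DC·AAD·ACC·ACC·DC·ACC·AAD·AAD·ACC·AAD·AAD·DC·AAD·ACC·AAD·AAD·ACC·AB
    A ↦ ACC
    B ↦ AB
    C ↦ AAD
    D ↦ DC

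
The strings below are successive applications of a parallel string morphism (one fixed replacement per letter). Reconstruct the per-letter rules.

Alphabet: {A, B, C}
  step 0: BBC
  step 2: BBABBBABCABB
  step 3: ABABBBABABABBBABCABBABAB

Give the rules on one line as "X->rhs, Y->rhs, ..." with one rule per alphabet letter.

A->BB, B->AB, C->CA

  step 2 ⇒ step 3: BBABBBABCABB ⇒ AB·AB·BB·AB·AB·AB·BB·AB·CA·BB·AB·AB
    A ↦ BB
    B ↦ AB
    C ↦ CA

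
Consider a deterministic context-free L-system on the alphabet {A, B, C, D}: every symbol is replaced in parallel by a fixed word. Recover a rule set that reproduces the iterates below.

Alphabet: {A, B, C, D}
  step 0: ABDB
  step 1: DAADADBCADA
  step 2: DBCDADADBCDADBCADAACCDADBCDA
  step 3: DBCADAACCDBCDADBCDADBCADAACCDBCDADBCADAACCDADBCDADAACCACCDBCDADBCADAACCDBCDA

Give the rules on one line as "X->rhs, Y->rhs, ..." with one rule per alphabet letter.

A->DA, B->ADA, C->ACC, D->DBC

  step 2 ⇒ step 3: DBCDADADBCDADBCADAACCDADBCDA ⇒ DBC·ADA·ACC·DBC·DA·DBC·DA·DBC·ADA·ACC·DBC·DA·DBC·ADA·ACC·DA·DBC·DA·DA·ACC·ACC·DBC·DA·DBC·ADA·ACC·DBC·DA
    A ↦ DA
    B ↦ ADA
    C ↦ ACC
    D ↦ DBC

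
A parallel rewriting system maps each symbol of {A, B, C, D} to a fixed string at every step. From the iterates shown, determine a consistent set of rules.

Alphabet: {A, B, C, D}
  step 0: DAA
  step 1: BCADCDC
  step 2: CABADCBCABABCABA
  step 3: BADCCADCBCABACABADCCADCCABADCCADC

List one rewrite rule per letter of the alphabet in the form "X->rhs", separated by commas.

A->DC, B->CA, C->BA, D->BCA

  step 2 ⇒ step 3: CABADCBCABABCABA ⇒ BA·DC·CA·DC·BCA·BA·CA·BA·DC·CA·DC·CA·BA·DC·CA·DC
    A ↦ DC
    B ↦ CA
    C ↦ BA
    D ↦ BCA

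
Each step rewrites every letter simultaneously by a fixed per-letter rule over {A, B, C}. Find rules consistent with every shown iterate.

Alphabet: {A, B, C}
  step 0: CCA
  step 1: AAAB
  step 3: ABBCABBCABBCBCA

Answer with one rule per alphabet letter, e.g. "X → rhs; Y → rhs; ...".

A->AB, B->BC, C->A

  step 0 ⇒ step 1: CCA ⇒ A·A·AB
    A ↦ AB
    C ↦ A
    B ↦ BC  (constrained at step 1)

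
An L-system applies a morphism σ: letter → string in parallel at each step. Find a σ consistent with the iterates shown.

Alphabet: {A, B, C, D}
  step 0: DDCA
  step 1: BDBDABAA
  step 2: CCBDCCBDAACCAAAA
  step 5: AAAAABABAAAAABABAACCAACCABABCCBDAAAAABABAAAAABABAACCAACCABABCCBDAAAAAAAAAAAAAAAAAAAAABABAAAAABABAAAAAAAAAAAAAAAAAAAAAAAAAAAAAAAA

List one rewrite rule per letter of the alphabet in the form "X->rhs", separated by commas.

  step 1 ⇒ step 2: BDBDABAA ⇒ CC·BD·CC·BD·AA·CC·AA·AA
    A ↦ AA
    B ↦ CC
    D ↦ BD
  step 0 ⇒ step 1: DDCA ⇒ BD·BD·AB·AA
    C ↦ AB

A->AA, B->CC, C->AB, D->BD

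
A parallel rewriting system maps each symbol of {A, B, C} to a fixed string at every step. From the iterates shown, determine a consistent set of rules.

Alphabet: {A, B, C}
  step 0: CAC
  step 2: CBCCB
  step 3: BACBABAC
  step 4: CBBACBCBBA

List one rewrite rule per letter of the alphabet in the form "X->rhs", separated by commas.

A->B, B->C, C->BA

  step 3 ⇒ step 4: BACBABAC ⇒ C·B·BA·C·B·C·B·BA
    A ↦ B
    B ↦ C
    C ↦ BA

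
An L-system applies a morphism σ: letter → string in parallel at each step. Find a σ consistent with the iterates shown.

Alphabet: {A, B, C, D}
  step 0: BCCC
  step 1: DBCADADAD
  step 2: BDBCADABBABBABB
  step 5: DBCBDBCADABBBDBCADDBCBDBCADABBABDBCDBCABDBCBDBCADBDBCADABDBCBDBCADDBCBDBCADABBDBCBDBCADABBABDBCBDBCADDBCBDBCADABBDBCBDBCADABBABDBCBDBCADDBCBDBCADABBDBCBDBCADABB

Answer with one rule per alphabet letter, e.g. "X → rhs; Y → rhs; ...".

  step 1 ⇒ step 2: DBCADADAD ⇒ B·DBC·AD·AB·B·AB·B·AB·B
    A ↦ AB
    B ↦ DBC
    C ↦ AD
    D ↦ B

A->AB, B->DBC, C->AD, D->B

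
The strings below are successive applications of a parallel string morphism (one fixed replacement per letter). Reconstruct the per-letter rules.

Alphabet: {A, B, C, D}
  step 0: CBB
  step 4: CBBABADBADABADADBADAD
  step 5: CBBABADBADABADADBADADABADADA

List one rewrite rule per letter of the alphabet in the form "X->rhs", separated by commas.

  step 4 ⇒ step 5: CBBABADBADABADADBADAD ⇒ CB·BA·BA·D·BA·D·A·BA·D·A·D·BA·D·A·D·A·BA·D·A·D·A
    A ↦ D
    B ↦ BA
    C ↦ CB
    D ↦ A

A->D, B->BA, C->CB, D->A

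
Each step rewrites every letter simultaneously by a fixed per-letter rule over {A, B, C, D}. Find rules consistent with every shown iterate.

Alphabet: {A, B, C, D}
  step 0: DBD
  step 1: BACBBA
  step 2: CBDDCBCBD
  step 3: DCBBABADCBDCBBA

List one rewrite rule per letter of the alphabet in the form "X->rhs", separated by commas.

  step 2 ⇒ step 3: CBDDCBCBD ⇒ D·CB·BA·BA·D·CB·D·CB·BA
    B ↦ CB
    C ↦ D
    D ↦ BA
  step 1 ⇒ step 2: BACBBA ⇒ CB·D·D·CB·CB·D
    A ↦ D

A->D, B->CB, C->D, D->BA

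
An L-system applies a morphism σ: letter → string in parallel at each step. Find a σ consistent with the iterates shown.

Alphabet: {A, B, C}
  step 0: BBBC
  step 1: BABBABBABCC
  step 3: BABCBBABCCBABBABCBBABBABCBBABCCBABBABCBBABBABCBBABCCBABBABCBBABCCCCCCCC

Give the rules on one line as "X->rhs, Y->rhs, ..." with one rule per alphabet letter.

  step 0 ⇒ step 1: BBBC ⇒ BAB·BAB·BAB·CC
    B ↦ BAB
    C ↦ CC
    A ↦ CB  (constrained at step 1)

A->CB, B->BAB, C->CC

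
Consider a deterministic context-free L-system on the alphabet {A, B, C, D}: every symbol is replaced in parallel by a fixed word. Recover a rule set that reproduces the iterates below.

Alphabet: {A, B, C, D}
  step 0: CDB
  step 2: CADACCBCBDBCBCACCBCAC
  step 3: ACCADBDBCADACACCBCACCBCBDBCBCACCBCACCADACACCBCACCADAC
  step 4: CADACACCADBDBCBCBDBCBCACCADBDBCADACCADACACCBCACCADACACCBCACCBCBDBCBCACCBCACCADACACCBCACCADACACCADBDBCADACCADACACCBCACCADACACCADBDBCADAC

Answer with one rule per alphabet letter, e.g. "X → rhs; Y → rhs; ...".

  step 3 ⇒ step 4: ACCADBDBCADACACCBCACCBCBDBCBCACCBCACCADACACCBCACCADAC ⇒ CAD·AC·AC·CAD·BDB·CBC·BDB·CBC·AC·CAD·BDB·CAD·AC·CAD·AC·AC·CBC·AC·CAD·AC·AC·CBC·AC·CBC·BDB·CBC·AC·CBC·AC·CAD·AC·AC·CBC·AC·CAD·AC·AC·CAD·BDB·CAD·AC·CAD·AC·AC·CBC·AC·CAD·AC·AC·CAD·BDB·CAD·AC
    A ↦ CAD
    B ↦ CBC
    C ↦ AC
    D ↦ BDB

A->CAD, B->CBC, C->AC, D->BDB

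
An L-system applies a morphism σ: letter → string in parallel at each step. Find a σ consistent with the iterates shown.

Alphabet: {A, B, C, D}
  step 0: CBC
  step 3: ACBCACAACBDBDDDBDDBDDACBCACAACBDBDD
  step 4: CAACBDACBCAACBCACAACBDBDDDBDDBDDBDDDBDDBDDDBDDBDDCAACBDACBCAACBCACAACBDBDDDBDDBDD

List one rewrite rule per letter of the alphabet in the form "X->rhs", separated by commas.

  step 3 ⇒ step 4: ACBCACAACBDBDDDBDDBDDACBCACAACBDBDD ⇒ CA·ACB·D·ACB·CA·ACB·CA·CA·ACB·D·BDD·D·BDD·BDD·BDD·D·BDD·BDD·D·BDD·BDD·CA·ACB·D·ACB·CA·ACB·CA·CA·ACB·D·BDD·D·BDD·BDD
    A ↦ CA
    B ↦ D
    C ↦ ACB
    D ↦ BDD

A->CA, B->D, C->ACB, D->BDD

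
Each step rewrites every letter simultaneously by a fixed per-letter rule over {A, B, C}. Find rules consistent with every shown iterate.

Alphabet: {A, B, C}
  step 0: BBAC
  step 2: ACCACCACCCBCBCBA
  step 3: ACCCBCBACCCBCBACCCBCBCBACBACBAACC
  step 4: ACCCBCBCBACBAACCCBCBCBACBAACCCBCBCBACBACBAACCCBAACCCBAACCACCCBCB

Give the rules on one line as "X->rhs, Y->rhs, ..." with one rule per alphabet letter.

  step 3 ⇒ step 4: ACCCBCBACCCBCBACCCBCBCBACBACBAACC ⇒ ACC·CB·CB·CB·A·CB·A·ACC·CB·CB·CB·A·CB·A·ACC·CB·CB·CB·A·CB·A·CB·A·ACC·CB·A·ACC·CB·A·ACC·ACC·CB·CB
    A ↦ ACC
    B ↦ A
    C ↦ CB

A->ACC, B->A, C->CB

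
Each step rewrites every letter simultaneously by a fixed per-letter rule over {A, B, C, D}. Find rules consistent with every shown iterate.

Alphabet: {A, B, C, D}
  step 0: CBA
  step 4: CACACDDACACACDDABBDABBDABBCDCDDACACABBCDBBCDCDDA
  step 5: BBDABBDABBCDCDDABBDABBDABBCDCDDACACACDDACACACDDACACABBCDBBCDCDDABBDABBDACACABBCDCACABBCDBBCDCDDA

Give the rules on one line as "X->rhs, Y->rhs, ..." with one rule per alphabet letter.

A->DA, B->CA, C->BB, D->CD

  step 4 ⇒ step 5: CACACDDACACACDDABBDABBDABBCDCDDACACABBCDBBCDCDDA ⇒ BB·DA·BB·DA·BB·CD·CD·DA·BB·DA·BB·DA·BB·CD·CD·DA·CA·CA·CD·DA·CA·CA·CD·DA·CA·CA·BB·CD·BB·CD·CD·DA·BB·DA·BB·DA·CA·CA·BB·CD·CA·CA·BB·CD·BB·CD·CD·DA
    A ↦ DA
    B ↦ CA
    C ↦ BB
    D ↦ CD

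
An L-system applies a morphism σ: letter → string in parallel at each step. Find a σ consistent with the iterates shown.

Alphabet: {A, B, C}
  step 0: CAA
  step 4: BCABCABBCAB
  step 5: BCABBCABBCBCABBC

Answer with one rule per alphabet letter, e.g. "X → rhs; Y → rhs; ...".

  step 4 ⇒ step 5: BCABCABBCAB ⇒ BC·A·B·BC·A·B·BC·BC·A·B·BC
    A ↦ B
    B ↦ BC
    C ↦ A

A->B, B->BC, C->A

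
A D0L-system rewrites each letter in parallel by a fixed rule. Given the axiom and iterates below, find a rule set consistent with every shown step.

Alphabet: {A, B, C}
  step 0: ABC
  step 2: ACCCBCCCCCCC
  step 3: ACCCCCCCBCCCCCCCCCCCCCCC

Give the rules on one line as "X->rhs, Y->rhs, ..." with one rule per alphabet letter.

  step 2 ⇒ step 3: ACCCBCCCCCCC ⇒ AC·CC·CC·CC·BC·CC·CC·CC·CC·CC·CC·CC
    A ↦ AC
    B ↦ BC
    C ↦ CC

A->AC, B->BC, C->CC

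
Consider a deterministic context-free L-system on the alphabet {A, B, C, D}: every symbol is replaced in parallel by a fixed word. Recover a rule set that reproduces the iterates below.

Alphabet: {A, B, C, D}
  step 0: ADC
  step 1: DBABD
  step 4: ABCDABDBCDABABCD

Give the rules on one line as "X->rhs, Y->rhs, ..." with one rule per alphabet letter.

A->DB, B->C, C->D, D->AB

  step 0 ⇒ step 1: ADC ⇒ DB·AB·D
    A ↦ DB
    C ↦ D
    D ↦ AB
    B ↦ C  (constrained at step 1)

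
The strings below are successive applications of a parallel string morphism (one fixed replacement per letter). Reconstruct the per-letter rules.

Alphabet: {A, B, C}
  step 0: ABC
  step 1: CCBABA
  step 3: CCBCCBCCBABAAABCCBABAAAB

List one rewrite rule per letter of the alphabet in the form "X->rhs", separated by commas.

  step 0 ⇒ step 1: ABC ⇒ CCB·AB·A
    A ↦ CCB
    B ↦ AB
    C ↦ A

A->CCB, B->AB, C->A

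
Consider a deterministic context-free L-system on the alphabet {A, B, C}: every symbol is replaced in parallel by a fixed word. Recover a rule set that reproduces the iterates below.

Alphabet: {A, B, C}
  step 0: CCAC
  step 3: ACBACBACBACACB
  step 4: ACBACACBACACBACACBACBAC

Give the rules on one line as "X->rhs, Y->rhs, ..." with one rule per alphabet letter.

A->AC, B->AC, C->B

  step 3 ⇒ step 4: ACBACBACBACACB ⇒ AC·B·AC·AC·B·AC·AC·B·AC·AC·B·AC·B·AC
    A ↦ AC
    B ↦ AC
    C ↦ B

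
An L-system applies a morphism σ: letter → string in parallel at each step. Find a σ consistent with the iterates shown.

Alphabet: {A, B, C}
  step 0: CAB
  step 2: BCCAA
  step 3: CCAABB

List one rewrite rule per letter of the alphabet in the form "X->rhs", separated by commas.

  step 2 ⇒ step 3: BCCAA ⇒ CC·A·A·B·B
    A ↦ B
    B ↦ CC
    C ↦ A

A->B, B->CC, C->A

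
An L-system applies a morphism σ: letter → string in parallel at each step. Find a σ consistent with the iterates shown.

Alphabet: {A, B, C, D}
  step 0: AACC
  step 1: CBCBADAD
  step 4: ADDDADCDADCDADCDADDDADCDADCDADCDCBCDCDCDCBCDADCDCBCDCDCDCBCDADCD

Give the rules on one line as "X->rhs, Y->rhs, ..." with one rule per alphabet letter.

A->CB, B->DD, C->AD, D->CD

  step 0 ⇒ step 1: AACC ⇒ CB·CB·AD·AD
    A ↦ CB
    C ↦ AD
    B ↦ DD  (constrained at step 1)
    D ↦ CD  (constrained at step 1)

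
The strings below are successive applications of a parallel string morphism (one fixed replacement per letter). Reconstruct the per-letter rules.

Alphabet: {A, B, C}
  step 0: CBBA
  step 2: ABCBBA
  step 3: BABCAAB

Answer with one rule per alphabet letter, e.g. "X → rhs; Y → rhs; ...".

A->B, B->A, C->BC

  step 2 ⇒ step 3: ABCBBA ⇒ B·A·BC·A·A·B
    A ↦ B
    B ↦ A
    C ↦ BC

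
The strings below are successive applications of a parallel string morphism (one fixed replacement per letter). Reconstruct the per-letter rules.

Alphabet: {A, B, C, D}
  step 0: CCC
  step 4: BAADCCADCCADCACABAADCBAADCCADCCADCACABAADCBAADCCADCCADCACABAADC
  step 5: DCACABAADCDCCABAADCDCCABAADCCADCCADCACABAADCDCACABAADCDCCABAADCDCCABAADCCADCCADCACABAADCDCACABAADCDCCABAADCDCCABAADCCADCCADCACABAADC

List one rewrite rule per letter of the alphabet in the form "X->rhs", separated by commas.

  step 4 ⇒ step 5: BAADCCADCCADCACABAADCBAADCCADCCADCACABAADCBAADCCADCCADCACABAADC ⇒ D·CA·CA·BAA·DC·DC·CA·BAA·DC·DC·CA·BAA·DC·CA·DC·CA·D·CA·CA·BAA·DC·D·CA·CA·BAA·DC·DC·CA·BAA·DC·DC·CA·BAA·DC·CA·DC·CA·D·CA·CA·BAA·DC·D·CA·CA·BAA·DC·DC·CA·BAA·DC·DC·CA·BAA·DC·CA·DC·CA·D·CA·CA·BAA·DC
    A ↦ CA
    B ↦ D
    C ↦ DC
    D ↦ BAA

A->CA, B->D, C->DC, D->BAA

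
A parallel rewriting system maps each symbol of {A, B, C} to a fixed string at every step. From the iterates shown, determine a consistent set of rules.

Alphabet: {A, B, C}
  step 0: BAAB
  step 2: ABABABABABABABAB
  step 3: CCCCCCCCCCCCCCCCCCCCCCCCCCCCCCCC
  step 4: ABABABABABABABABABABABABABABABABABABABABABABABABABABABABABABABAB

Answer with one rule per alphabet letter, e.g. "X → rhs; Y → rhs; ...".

  step 3 ⇒ step 4: CCCCCCCCCCCCCCCCCCCCCCCCCCCCCCCC ⇒ AB·AB·AB·AB·AB·AB·AB·AB·AB·AB·AB·AB·AB·AB·AB·AB·AB·AB·AB·AB·AB·AB·AB·AB·AB·AB·AB·AB·AB·AB·AB·AB
    C ↦ AB
  step 2 ⇒ step 3: ABABABABABABABAB ⇒ CC·CC·CC·CC·CC·CC·CC·CC·CC·CC·CC·CC·CC·CC·CC·CC
    A ↦ CC
  step 2 ⇒ step 3: ABABABABABABABAB ⇒ CC·CC·CC·CC·CC·CC·CC·CC·CC·CC·CC·CC·CC·CC·CC·CC
    B ↦ CC

A->CC, B->CC, C->AB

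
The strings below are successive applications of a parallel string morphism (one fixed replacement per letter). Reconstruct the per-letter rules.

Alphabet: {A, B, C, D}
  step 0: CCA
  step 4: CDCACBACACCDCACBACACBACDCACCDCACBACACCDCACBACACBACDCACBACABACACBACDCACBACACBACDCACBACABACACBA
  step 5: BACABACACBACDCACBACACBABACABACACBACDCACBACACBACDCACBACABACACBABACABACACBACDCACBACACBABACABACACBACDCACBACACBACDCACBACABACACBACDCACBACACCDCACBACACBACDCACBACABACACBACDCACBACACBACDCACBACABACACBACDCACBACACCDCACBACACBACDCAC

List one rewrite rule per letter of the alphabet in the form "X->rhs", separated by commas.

  step 4 ⇒ step 5: CDCACBACACCDCACBACACBACDCACCDCACBACACCDCACBACACBACDCACBACABACACBACDCACBACACBACDCACBACABACACBA ⇒ BA·CA·BA·CAC·BA·CD·CAC·BA·CAC·BA·BA·CA·BA·CAC·BA·CD·CAC·BA·CAC·BA·CD·CAC·BA·CA·BA·CAC·BA·BA·CA·BA·CAC·BA·CD·CAC·BA·CAC·BA·BA·CA·BA·CAC·BA·CD·CAC·BA·CAC·BA·CD·CAC·BA·CA·BA·CAC·BA·CD·CAC·BA·CAC·CD·CAC·BA·CAC·BA·CD·CAC·BA·CA·BA·CAC·BA·CD·CAC·BA·CAC·BA·CD·CAC·BA·CA·BA·CAC·BA·CD·CAC·BA·CAC·CD·CAC·BA·CAC·BA·CD·CAC
    A ↦ CAC
    B ↦ CD
    C ↦ BA
    D ↦ CA

A->CAC, B->CD, C->BA, D->CA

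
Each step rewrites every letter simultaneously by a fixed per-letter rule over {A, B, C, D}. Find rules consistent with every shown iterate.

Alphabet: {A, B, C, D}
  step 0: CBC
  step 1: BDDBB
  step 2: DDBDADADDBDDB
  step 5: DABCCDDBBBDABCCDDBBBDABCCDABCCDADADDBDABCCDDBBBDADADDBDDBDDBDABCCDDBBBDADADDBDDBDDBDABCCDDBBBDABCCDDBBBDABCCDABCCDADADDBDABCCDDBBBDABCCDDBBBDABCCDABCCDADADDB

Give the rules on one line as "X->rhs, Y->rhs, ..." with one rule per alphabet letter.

A->BCC, B->DDB, C->B, D->DA

  step 1 ⇒ step 2: BDDBB ⇒ DDB·DA·DA·DDB·DDB
    B ↦ DDB
    D ↦ DA
    A ↦ BCC  (constrained at step 2)
  step 0 ⇒ step 1: CBC ⇒ B·DDB·B
    C ↦ B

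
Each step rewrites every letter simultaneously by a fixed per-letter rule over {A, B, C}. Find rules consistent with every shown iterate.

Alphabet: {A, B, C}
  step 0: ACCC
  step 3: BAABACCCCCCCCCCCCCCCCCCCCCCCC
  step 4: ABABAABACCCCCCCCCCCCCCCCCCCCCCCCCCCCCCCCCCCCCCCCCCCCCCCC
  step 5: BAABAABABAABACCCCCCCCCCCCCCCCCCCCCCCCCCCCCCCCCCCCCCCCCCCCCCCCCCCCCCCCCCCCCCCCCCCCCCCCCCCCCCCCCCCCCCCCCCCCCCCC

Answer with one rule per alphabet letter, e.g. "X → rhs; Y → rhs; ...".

A->BA, B->A, C->CC

  step 4 ⇒ step 5: ABABAABACCCCCCCCCCCCCCCCCCCCCCCCCCCCCCCCCCCCCCCCCCCCCCCC ⇒ BA·A·BA·A·BA·BA·A·BA·CC·CC·CC·CC·CC·CC·CC·CC·CC·CC·CC·CC·CC·CC·CC·CC·CC·CC·CC·CC·CC·CC·CC·CC·CC·CC·CC·CC·CC·CC·CC·CC·CC·CC·CC·CC·CC·CC·CC·CC·CC·CC·CC·CC·CC·CC·CC·CC
    A ↦ BA
    B ↦ A
    C ↦ CC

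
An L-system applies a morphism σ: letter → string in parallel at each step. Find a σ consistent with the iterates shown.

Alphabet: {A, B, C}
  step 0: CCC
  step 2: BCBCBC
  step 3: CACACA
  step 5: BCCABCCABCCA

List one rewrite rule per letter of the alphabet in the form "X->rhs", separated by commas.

  step 2 ⇒ step 3: BCBCBC ⇒ C·A·C·A·C·A
    B ↦ C
    C ↦ A
    A ↦ BC  (constrained at step 3)

A->BC, B->C, C->A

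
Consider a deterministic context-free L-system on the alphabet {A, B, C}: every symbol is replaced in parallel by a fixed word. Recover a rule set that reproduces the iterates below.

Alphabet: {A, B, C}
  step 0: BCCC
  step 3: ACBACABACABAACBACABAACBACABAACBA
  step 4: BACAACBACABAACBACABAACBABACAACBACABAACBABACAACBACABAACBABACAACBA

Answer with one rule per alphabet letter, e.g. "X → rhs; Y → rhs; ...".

  step 3 ⇒ step 4: ACBACABACABAACBACABAACBACABAACBA ⇒ BA·CA·AC·BA·CA·BA·AC·BA·CA·BA·AC·BA·BA·CA·AC·BA·CA·BA·AC·BA·BA·CA·AC·BA·CA·BA·AC·BA·BA·CA·AC·BA
    A ↦ BA
    B ↦ AC
    C ↦ CA

A->BA, B->AC, C->CA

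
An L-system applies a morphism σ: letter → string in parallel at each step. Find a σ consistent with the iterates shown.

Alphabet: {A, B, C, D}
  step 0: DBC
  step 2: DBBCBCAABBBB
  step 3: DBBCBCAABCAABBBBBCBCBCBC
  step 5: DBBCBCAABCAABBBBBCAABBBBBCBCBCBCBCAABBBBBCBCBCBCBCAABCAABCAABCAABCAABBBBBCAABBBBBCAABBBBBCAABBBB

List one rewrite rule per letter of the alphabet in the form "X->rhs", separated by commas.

A->BB, B->BC, C->AA, D->DB

  step 2 ⇒ step 3: DBBCBCAABBBB ⇒ DB·BC·BC·AA·BC·AA·BB·BB·BC·BC·BC·BC
    A ↦ BB
    B ↦ BC
    C ↦ AA
    D ↦ DB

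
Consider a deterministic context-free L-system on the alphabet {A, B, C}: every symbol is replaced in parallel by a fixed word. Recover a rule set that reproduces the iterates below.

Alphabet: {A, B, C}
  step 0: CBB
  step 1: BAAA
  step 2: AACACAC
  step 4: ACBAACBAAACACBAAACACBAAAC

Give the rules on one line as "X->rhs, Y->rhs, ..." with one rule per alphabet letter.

  step 1 ⇒ step 2: BAAA ⇒ A·AC·AC·AC
    A ↦ AC
    B ↦ A
  step 0 ⇒ step 1: CBB ⇒ BA·A·A
    C ↦ BA

A->AC, B->A, C->BA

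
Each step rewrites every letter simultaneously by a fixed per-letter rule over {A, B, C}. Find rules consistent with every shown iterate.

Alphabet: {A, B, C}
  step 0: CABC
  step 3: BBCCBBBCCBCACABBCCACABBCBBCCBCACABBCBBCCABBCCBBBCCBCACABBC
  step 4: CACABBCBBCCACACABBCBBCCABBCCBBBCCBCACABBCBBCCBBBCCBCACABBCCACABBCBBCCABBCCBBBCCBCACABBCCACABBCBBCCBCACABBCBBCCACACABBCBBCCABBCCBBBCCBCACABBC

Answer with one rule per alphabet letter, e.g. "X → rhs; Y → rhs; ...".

  step 3 ⇒ step 4: BBCCBBBCCBCACABBCCACABBCBBCCBCACABBCBBCCABBCCBBBCCBCACABBC ⇒ CA·CA·BBC·BBC·CA·CA·CA·BBC·BBC·CA·BBC·CB·BBC·CB·CA·CA·BBC·BBC·CB·BBC·CB·CA·CA·BBC·CA·CA·BBC·BBC·CA·BBC·CB·BBC·CB·CA·CA·BBC·CA·CA·BBC·BBC·CB·CA·CA·BBC·BBC·CA·CA·CA·BBC·BBC·CA·BBC·CB·BBC·CB·CA·CA·BBC
    A ↦ CB
    B ↦ CA
    C ↦ BBC

A->CB, B->CA, C->BBC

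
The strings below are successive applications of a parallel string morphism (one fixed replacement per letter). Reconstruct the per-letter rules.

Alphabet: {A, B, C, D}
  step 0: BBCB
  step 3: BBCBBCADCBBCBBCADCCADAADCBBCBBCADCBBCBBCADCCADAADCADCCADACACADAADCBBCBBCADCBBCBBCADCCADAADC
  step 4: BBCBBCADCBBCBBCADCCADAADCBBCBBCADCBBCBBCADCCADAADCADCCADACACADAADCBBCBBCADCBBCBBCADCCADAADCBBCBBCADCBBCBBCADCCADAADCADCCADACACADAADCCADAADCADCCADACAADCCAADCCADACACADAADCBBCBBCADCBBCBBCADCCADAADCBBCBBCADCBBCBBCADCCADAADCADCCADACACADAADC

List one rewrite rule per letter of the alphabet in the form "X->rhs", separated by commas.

A->CA, B->BBC, C->ADC, D->DA

  step 3 ⇒ step 4: BBCBBCADCBBCBBCADCCADAADCBBCBBCADCBBCBBCADCCADAADCADCCADACACADAADCBBCBBCADCBBCBBCADCCADAADC ⇒ BBC·BBC·ADC·BBC·BBC·ADC·CA·DA·ADC·BBC·BBC·ADC·BBC·BBC·ADC·CA·DA·ADC·ADC·CA·DA·CA·CA·DA·ADC·BBC·BBC·ADC·BBC·BBC·ADC·CA·DA·ADC·BBC·BBC·ADC·BBC·BBC·ADC·CA·DA·ADC·ADC·CA·DA·CA·CA·DA·ADC·CA·DA·ADC·ADC·CA·DA·CA·ADC·CA·ADC·CA·DA·CA·CA·DA·ADC·BBC·BBC·ADC·BBC·BBC·ADC·CA·DA·ADC·BBC·BBC·ADC·BBC·BBC·ADC·CA·DA·ADC·ADC·CA·DA·CA·CA·DA·ADC
    A ↦ CA
    B ↦ BBC
    C ↦ ADC
    D ↦ DA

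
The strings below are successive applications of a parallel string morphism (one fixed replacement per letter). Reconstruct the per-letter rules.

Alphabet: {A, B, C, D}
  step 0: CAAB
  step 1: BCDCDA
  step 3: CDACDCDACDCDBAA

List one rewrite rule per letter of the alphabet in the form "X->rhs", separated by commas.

A->CD, B->A, C->B, D->AA

  step 0 ⇒ step 1: CAAB ⇒ B·CD·CD·A
    A ↦ CD
    B ↦ A
    C ↦ B
    D ↦ AA  (constrained at step 1)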